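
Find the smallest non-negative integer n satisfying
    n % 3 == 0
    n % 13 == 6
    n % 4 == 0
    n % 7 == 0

84

The moduli are pairwise coprime; M = 3·13·4·7 = 1092.
M/3 = 364; 364 ≡ 1 (mod 3), inverse 1.
M/13 = 84; 84 ≡ 6 (mod 13); 6·11 ≡ 1, so inverse 11.
M/4 = 273; 273 ≡ 1 (mod 4), inverse 1.
M/7 = 156; 156 ≡ 2 (mod 7); 2·4 ≡ 1, so inverse 4.
n ≡ 0·364·1 + 6·84·11 + 0·273·1 + 0·156·4 = 5544.
5544 mod 1092 = 84.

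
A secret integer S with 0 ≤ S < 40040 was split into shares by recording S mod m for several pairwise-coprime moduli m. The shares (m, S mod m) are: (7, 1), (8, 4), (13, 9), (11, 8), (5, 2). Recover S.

The moduli are pairwise coprime; N = 7·8·13·11·5 = 40040.
N/7 = 5720; 5720 ≡ 1 (mod 7), inverse 1.
N/8 = 5005; 5005 ≡ 5 (mod 8); 5·5 ≡ 1, so inverse 5.
N/13 = 3080; 3080 ≡ 12 (mod 13); 12·12 ≡ 1, so inverse 12.
N/11 = 3640; 3640 ≡ 10 (mod 11); 10·10 ≡ 1, so inverse 10.
N/5 = 8008; 8008 ≡ 3 (mod 5); 3·2 ≡ 1, so inverse 2.
S ≡ 1·5720·1 + 4·5005·5 + 9·3080·12 + 8·3640·10 + 2·8008·2 = 761692.
761692 mod 40040 = 932.

932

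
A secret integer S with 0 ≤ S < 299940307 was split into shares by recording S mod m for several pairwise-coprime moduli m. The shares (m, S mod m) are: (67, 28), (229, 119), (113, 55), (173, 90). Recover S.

From S ≡ 28 (mod 67) write S = 28 + 67t. Substituting into S ≡ 119 (mod 229) gives 67t ≡ 91 (mod 229), and since 67⁻¹ ≡ 188 (mod 229), t ≡ 162. Hence S ≡ 28 + 67·162 = 10882 (mod 15343).
From S ≡ 10882 (mod 15343) write S = 10882 + 15343t. Substituting into S ≡ 55 (mod 113) gives 15343t ≡ 21 (mod 113), and since 88⁻¹ ≡ 9 (mod 113), t ≡ 76. Hence S ≡ 10882 + 15343·76 = 1176950 (mod 1733759).
From S ≡ 1176950 (mod 1733759) write S = 1176950 + 1733759t. Substituting into S ≡ 90 (mod 173) gives 1733759t ≡ 59 (mod 173), and since 126⁻¹ ≡ 92 (mod 173), t ≡ 65. Hence S ≡ 1176950 + 1733759·65 = 113871285 (mod 299940307).

113871285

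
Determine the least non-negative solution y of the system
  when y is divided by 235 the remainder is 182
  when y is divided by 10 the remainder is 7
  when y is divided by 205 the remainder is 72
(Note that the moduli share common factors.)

12167

Combine the congruences pairwise.
gcd(235, 10) = 5 and 5 | (7 − 182), so the pair is consistent; merging gives y ≡ 417 (mod 470), where 470 = lcm(235, 10).
gcd(470, 205) = 5 and 5 | (72 − 417), so the pair is consistent; merging gives y ≡ 12167 (mod 19270), where 19270 = lcm(470, 205).
The solution is unique modulo lcm(235, 10, 205) = 19270.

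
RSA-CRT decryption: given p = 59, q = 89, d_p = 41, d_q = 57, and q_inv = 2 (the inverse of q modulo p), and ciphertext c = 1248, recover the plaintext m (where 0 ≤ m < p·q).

m₁ = c^(d_p) mod p: c ≡ 9 (mod 59), and 9^41 mod 59 = 17.
m₂ = c^(d_q) mod q: c ≡ 2 (mod 89), and 2^57 mod 89 = 4.
h = q_inv·(m₁ − m₂) mod p = 2·(17 − 4) mod 59 = 26.
m = m₂ + h·q = 4 + 26·89 = 2318.

2318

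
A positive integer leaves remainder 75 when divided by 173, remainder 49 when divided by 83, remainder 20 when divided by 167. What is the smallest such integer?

1640461

From x ≡ 75 (mod 173) write x = 75 + 173t. Substituting into x ≡ 49 (mod 83) gives 173t ≡ 57 (mod 83), and since 7⁻¹ ≡ 12 (mod 83), t ≡ 20. Hence x ≡ 75 + 173·20 = 3535 (mod 14359).
From x ≡ 3535 (mod 14359) write x = 3535 + 14359t. Substituting into x ≡ 20 (mod 167) gives 14359t ≡ 159 (mod 167), and since 164⁻¹ ≡ 111 (mod 167), t ≡ 114. Hence x ≡ 3535 + 14359·114 = 1640461 (mod 2397953).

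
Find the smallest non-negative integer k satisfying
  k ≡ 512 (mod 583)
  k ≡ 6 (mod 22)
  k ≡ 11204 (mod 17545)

gcd(583, 22) = 11 and 11 | (6 − 512), so the pair is consistent; merging gives k ≡ 512 (mod 1166), where 1166 = lcm(583, 22).
gcd(1166, 17545) = 11 and 11 | (11204 − 512), so the pair is consistent; merging gives k ≡ 1063904 (mod 1859770), where 1859770 = lcm(1166, 17545).
The solution is unique modulo lcm(583, 22, 17545) = 1859770.

1063904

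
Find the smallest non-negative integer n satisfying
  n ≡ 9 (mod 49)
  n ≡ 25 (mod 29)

1185

From n ≡ 9 (mod 49) write n = 9 + 49t. Substituting into n ≡ 25 (mod 29) gives 49t ≡ 16 (mod 29), and since 20⁻¹ ≡ 16 (mod 29), t ≡ 24. Hence n ≡ 9 + 49·24 = 1185 (mod 1421).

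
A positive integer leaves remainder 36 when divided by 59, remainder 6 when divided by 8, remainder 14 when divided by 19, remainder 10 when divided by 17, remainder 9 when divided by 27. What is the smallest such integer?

2998062

Combine the congruences pairwise.
From t ≡ 36 (mod 59) write t = 36 + 59s. Substituting into t ≡ 6 (mod 8) gives 59s ≡ 2 (mod 8), and since 3⁻¹ ≡ 3 (mod 8), s ≡ 6. Hence t ≡ 36 + 59·6 = 390 (mod 472).
From t ≡ 390 (mod 472) write t = 390 + 472s. Substituting into t ≡ 14 (mod 19) gives 472s ≡ 4 (mod 19), and since 16⁻¹ ≡ 6 (mod 19), s ≡ 5. Hence t ≡ 390 + 472·5 = 2750 (mod 8968).
From t ≡ 2750 (mod 8968) write t = 2750 + 8968s. Substituting into t ≡ 10 (mod 17) gives 8968s ≡ 14 (mod 17), and since 9⁻¹ ≡ 2 (mod 17), s ≡ 11. Hence t ≡ 2750 + 8968·11 = 101398 (mod 152456).
From t ≡ 101398 (mod 152456) write t = 101398 + 152456s. Substituting into t ≡ 9 (mod 27) gives 152456s ≡ 23 (mod 27), and since 14⁻¹ ≡ 2 (mod 27), s ≡ 19. Hence t ≡ 101398 + 152456·19 = 2998062 (mod 4116312).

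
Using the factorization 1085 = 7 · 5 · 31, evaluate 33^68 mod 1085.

Mod 7: 33 ≡ 5; by Fermat, exponent reduces to 68 mod 6 = 2; 5^2 ≡ 4 (mod 7).
Mod 5: 33 ≡ 3; since 4 | 68, by Fermat 3^68 ≡ 1 (mod 5).
Mod 31: 33 ≡ 2; by Fermat, exponent reduces to 68 mod 30 = 8; 2^8 ≡ 8 (mod 31).
Combine by CRT: x ≡ 4 (mod 7), x ≡ 1 (mod 5), x ≡ 8 (mod 31) ⇒ x ≡ 256 (mod 1085).

256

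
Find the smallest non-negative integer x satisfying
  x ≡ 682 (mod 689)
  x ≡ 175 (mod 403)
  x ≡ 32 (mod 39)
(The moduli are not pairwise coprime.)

gcd(689, 403) = 13 and 13 | (175 − 682), so the pair is consistent; merging gives x ≡ 17907 (mod 21359), where 21359 = lcm(689, 403).
gcd(21359, 39) = 13 and 13 | (32 − 17907), so the pair is consistent; merging gives x ≡ 39266 (mod 64077), where 64077 = lcm(21359, 39).
The solution is unique modulo lcm(689, 403, 39) = 64077.

39266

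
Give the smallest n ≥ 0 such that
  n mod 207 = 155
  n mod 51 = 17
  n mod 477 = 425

32861

Combine the congruences pairwise.
gcd(207, 51) = 3 and 3 | (17 − 155), so the pair is consistent; merging gives n ≡ 1190 (mod 3519), where 3519 = lcm(207, 51).
gcd(3519, 477) = 9 and 9 | (425 − 1190), so the pair is consistent; merging gives n ≡ 32861 (mod 186507), where 186507 = lcm(3519, 477).
The solution is unique modulo lcm(207, 51, 477) = 186507.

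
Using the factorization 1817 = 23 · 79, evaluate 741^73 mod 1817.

63

Mod 23: 741 ≡ 5; by Fermat, exponent reduces to 73 mod 22 = 7; 5^7 ≡ 17 (mod 23).
Mod 79: 741 ≡ 30; 30^73 ≡ 63 (mod 79).
Combine by CRT: x ≡ 17 (mod 23), x ≡ 63 (mod 79) ⇒ x ≡ 63 (mod 1817).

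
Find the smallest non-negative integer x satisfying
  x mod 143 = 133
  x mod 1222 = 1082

10858

gcd(143, 1222) = 13 and 13 | (1082 − 133), so the pair is consistent; merging gives x ≡ 10858 (mod 13442), where 13442 = lcm(143, 1222).
The solution is unique modulo lcm(143, 1222) = 13442.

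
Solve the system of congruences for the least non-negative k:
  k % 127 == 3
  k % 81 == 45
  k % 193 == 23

From k ≡ 3 (mod 127) write k = 3 + 127t. Substituting into k ≡ 45 (mod 81) gives 127t ≡ 42 (mod 81), and since 46⁻¹ ≡ 37 (mod 81), t ≡ 15. Hence k ≡ 3 + 127·15 = 1908 (mod 10287).
From k ≡ 1908 (mod 10287) write k = 1908 + 10287t. Substituting into k ≡ 23 (mod 193) gives 10287t ≡ 45 (mod 193), and since 58⁻¹ ≡ 10 (mod 193), t ≡ 64. Hence k ≡ 1908 + 10287·64 = 660276 (mod 1985391).

660276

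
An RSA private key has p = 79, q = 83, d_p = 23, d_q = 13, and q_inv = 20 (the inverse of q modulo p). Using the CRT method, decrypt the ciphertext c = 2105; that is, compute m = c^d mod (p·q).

m₁ = c^(d_p) mod p: c ≡ 51 (mod 79), and 51^23 mod 79 = 26.
m₂ = c^(d_q) mod q: c ≡ 30 (mod 83), and 30^13 mod 83 = 63.
h = q_inv·(m₁ − m₂) mod p = 20·(26 − 63) mod 79 = 50.
m = m₂ + h·q = 63 + 50·83 = 4213.

4213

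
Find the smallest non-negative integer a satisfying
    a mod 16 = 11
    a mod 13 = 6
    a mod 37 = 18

5531

The moduli are pairwise coprime; N = 16·13·37 = 7696.
N/16 = 481; 481 ≡ 1 (mod 16), inverse 1.
N/13 = 592; 592 ≡ 7 (mod 13); 7·2 ≡ 1, so inverse 2.
N/37 = 208; 208 ≡ 23 (mod 37); 23·29 ≡ 1, so inverse 29.
a ≡ 11·481·1 + 6·592·2 + 18·208·29 = 120971.
120971 mod 7696 = 5531.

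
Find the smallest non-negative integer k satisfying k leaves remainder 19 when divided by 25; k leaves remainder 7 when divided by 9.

169

From k ≡ 19 (mod 25) write k = 19 + 25t. Substituting into k ≡ 7 (mod 9) gives 25t ≡ 6 (mod 9), and since 7⁻¹ ≡ 4 (mod 9), t ≡ 6. Hence k ≡ 19 + 25·6 = 169 (mod 225).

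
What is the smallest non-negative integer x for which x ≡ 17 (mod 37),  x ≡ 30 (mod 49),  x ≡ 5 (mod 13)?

21884

The moduli are pairwise coprime; N = 37·49·13 = 23569.
N/37 = 637; 637 ≡ 8 (mod 37); 8·14 ≡ 1, so inverse 14.
N/49 = 481; 481 ≡ 40 (mod 49); 40·38 ≡ 1, so inverse 38.
N/13 = 1813; 1813 ≡ 6 (mod 13); 6·11 ≡ 1, so inverse 11.
x ≡ 17·637·14 + 30·481·38 + 5·1813·11 = 799661.
799661 mod 23569 = 21884.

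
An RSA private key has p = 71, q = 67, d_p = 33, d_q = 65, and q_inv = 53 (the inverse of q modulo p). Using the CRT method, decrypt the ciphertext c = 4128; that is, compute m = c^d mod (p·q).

m₁ = c^(d_p) mod p: c ≡ 10 (mod 71), and 10^33 mod 71 = 49.
m₂ = c^(d_q) mod q: c ≡ 41 (mod 67), and 41^65 mod 67 = 18.
h = q_inv·(m₁ − m₂) mod p = 53·(49 − 18) mod 71 = 10.
m = m₂ + h·q = 18 + 10·67 = 688.

688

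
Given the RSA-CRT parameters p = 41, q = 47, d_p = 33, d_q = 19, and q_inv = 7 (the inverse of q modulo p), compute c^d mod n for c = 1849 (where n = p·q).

m₁ = c^(d_p) mod p: c ≡ 4 (mod 41), and 4^33 mod 41 = 23.
m₂ = c^(d_q) mod q: c ≡ 16 (mod 47), and 16^19 mod 47 = 34.
h = q_inv·(m₁ − m₂) mod p = 7·(23 − 34) mod 41 = 5.
m = m₂ + h·q = 34 + 5·47 = 269.

269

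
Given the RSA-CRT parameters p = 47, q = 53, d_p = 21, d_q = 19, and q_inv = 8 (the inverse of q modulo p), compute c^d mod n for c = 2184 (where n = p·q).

m₁ = c^(d_p) mod p: c ≡ 22 (mod 47), and 22^21 mod 47 = 10.
m₂ = c^(d_q) mod q: c ≡ 11 (mod 53), and 11^19 mod 53 = 17.
h = q_inv·(m₁ − m₂) mod p = 8·(10 − 17) mod 47 = 38.
m = m₂ + h·q = 17 + 38·53 = 2031.

2031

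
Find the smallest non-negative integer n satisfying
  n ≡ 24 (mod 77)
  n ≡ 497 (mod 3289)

13653

gcd(77, 3289) = 11 and 11 | (497 − 24), so the pair is consistent; merging gives n ≡ 13653 (mod 23023), where 23023 = lcm(77, 3289).
The solution is unique modulo lcm(77, 3289) = 23023.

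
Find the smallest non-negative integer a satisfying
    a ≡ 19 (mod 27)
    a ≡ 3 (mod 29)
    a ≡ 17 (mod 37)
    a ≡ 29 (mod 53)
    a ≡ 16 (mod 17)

19276129

The moduli are pairwise coprime; N = 27·29·37·53·17 = 26102871.
N/27 = 966773; 966773 ≡ 11 (mod 27); 11·5 ≡ 1, so inverse 5.
N/29 = 900099; 900099 ≡ 26 (mod 29); 26·19 ≡ 1, so inverse 19.
N/37 = 705483; 705483 ≡ 4 (mod 37); 4·28 ≡ 1, so inverse 28.
N/53 = 492507; 492507 ≡ 31 (mod 53); 31·12 ≡ 1, so inverse 12.
N/17 = 1535463; 1535463 ≡ 6 (mod 17); 6·3 ≡ 1, so inverse 3.
a ≡ 19·966773·5 + 3·900099·19 + 17·705483·28 + 29·492507·12 + 16·1535463·3 = 724053646.
724053646 mod 26102871 = 19276129.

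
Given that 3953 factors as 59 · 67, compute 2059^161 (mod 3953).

Mod 59: 2059 ≡ 53; by Fermat, exponent reduces to 161 mod 58 = 45; 53^45 ≡ 16 (mod 59).
Mod 67: 2059 ≡ 49; by Fermat, exponent reduces to 161 mod 66 = 29; 49^29 ≡ 36 (mod 67).
Combine by CRT: x ≡ 16 (mod 59), x ≡ 36 (mod 67) ⇒ x ≡ 1845 (mod 3953).

1845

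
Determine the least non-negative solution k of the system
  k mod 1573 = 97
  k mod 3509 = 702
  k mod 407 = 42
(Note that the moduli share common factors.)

gcd(1573, 3509) = 121 and 121 | (702 − 97), so the pair is consistent; merging gives k ≡ 25265 (mod 45617), where 45617 = lcm(1573, 3509).
gcd(45617, 407) = 11 and 11 | (42 − 25265), so the pair is consistent; merging gives k ≡ 1165690 (mod 1687829), where 1687829 = lcm(45617, 407).
The solution is unique modulo lcm(1573, 3509, 407) = 1687829.

1165690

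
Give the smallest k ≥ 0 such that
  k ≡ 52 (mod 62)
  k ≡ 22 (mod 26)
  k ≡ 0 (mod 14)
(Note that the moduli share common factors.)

Combine the congruences pairwise.
gcd(62, 26) = 2 and 2 | (22 − 52), so the pair is consistent; merging gives k ≡ 672 (mod 806), where 806 = lcm(62, 26).
gcd(806, 14) = 2 and 2 | (0 − 672), so the pair is consistent; merging gives k ≡ 672 (mod 5642), where 5642 = lcm(806, 14).
The solution is unique modulo lcm(62, 26, 14) = 5642.

672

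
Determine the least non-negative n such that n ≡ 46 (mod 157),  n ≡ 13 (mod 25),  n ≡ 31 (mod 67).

106963

From n ≡ 46 (mod 157) write n = 46 + 157t. Substituting into n ≡ 13 (mod 25) gives 157t ≡ 17 (mod 25), and since 7⁻¹ ≡ 18 (mod 25), t ≡ 6. Hence n ≡ 46 + 157·6 = 988 (mod 3925).
From n ≡ 988 (mod 3925) write n = 988 + 3925t. Substituting into n ≡ 31 (mod 67) gives 3925t ≡ 48 (mod 67), and since 39⁻¹ ≡ 55 (mod 67), t ≡ 27. Hence n ≡ 988 + 3925·27 = 106963 (mod 262975).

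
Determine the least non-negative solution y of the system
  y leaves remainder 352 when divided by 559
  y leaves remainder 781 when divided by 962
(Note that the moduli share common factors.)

34451

gcd(559, 962) = 13 and 13 | (781 − 352), so the pair is consistent; merging gives y ≡ 34451 (mod 41366), where 41366 = lcm(559, 962).
The solution is unique modulo lcm(559, 962) = 41366.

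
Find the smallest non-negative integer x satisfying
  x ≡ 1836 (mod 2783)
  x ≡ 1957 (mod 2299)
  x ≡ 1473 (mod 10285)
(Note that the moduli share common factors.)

gcd(2783, 2299) = 121 and 121 | (1957 − 1836), so the pair is consistent; merging gives x ≡ 15751 (mod 52877), where 52877 = lcm(2783, 2299).
gcd(52877, 10285) = 121 and 121 | (1473 − 15751), so the pair is consistent; merging gives x ≡ 3241248 (mod 4494545), where 4494545 = lcm(52877, 10285).
The solution is unique modulo lcm(2783, 2299, 10285) = 4494545.

3241248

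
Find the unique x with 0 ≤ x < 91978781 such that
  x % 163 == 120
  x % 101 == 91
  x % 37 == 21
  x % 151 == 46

38891757

Combine the congruences pairwise.
From x ≡ 120 (mod 163) write x = 120 + 163t. Substituting into x ≡ 91 (mod 101) gives 163t ≡ 72 (mod 101), and since 62⁻¹ ≡ 44 (mod 101), t ≡ 37. Hence x ≡ 120 + 163·37 = 6151 (mod 16463).
From x ≡ 6151 (mod 16463) write x = 6151 + 16463t. Substituting into x ≡ 21 (mod 37) gives 16463t ≡ 12 (mod 37), and since 35⁻¹ ≡ 18 (mod 37), t ≡ 31. Hence x ≡ 6151 + 16463·31 = 516504 (mod 609131).
From x ≡ 516504 (mod 609131) write x = 516504 + 609131t. Substituting into x ≡ 46 (mod 151) gives 609131t ≡ 113 (mod 151), and since 148⁻¹ ≡ 50 (mod 151), t ≡ 63. Hence x ≡ 516504 + 609131·63 = 38891757 (mod 91978781).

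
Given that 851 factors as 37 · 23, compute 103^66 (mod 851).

369

Mod 37: 103 ≡ 29; by Fermat, exponent reduces to 66 mod 36 = 30; 29^30 ≡ 36 (mod 37).
Mod 23: 103 ≡ 11; since 22 | 66, by Fermat 11^66 ≡ 1 (mod 23).
Combine by CRT: x ≡ 36 (mod 37), x ≡ 1 (mod 23) ⇒ x ≡ 369 (mod 851).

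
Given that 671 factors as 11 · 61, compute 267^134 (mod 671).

576

Mod 11: 267 ≡ 3; by Fermat, exponent reduces to 134 mod 10 = 4; 3^4 ≡ 4 (mod 11).
Mod 61: 267 ≡ 23; by Fermat, exponent reduces to 134 mod 60 = 14; 23^14 ≡ 27 (mod 61).
Combine by CRT: x ≡ 4 (mod 11), x ≡ 27 (mod 61) ⇒ x ≡ 576 (mod 671).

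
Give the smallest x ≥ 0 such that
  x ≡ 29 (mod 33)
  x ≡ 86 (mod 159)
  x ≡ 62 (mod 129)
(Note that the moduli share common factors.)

72431

gcd(33, 159) = 3 and 3 | (86 − 29), so the pair is consistent; merging gives x ≡ 722 (mod 1749), where 1749 = lcm(33, 159).
gcd(1749, 129) = 3 and 3 | (62 − 722), so the pair is consistent; merging gives x ≡ 72431 (mod 75207), where 75207 = lcm(1749, 129).
The solution is unique modulo lcm(33, 159, 129) = 75207.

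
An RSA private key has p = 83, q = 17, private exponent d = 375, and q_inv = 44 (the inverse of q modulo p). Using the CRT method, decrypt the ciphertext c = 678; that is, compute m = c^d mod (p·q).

722

d_p = d mod (p−1) = 375 mod 82 = 47; d_q = d mod (q−1) = 7.
m₁ = c^(d_p) mod p: c ≡ 14 (mod 83), and 14^47 mod 83 = 58.
m₂ = c^(d_q) mod q: c ≡ 15 (mod 17), and 15^7 mod 17 = 8.
h = q_inv·(m₁ − m₂) mod p = 44·(58 − 8) mod 83 = 42.
m = m₂ + h·q = 8 + 42·17 = 722.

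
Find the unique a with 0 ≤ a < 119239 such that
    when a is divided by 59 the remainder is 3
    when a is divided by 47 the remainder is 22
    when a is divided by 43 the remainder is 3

71039

The moduli are pairwise coprime; N = 59·47·43 = 119239.
N/59 = 2021; 2021 ≡ 15 (mod 59); 15·4 ≡ 1, so inverse 4.
N/47 = 2537; 2537 ≡ 46 (mod 47); 46·46 ≡ 1, so inverse 46.
N/43 = 2773; 2773 ≡ 21 (mod 43); 21·41 ≡ 1, so inverse 41.
a ≡ 3·2021·4 + 22·2537·46 + 3·2773·41 = 2932775.
2932775 mod 119239 = 71039.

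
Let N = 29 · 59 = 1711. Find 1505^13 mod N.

Mod 29: 1505 ≡ 26; 26^13 ≡ 10 (mod 29).
Mod 59: 1505 ≡ 30; 30^13 ≡ 13 (mod 59).
Combine by CRT: x ≡ 10 (mod 29), x ≡ 13 (mod 59) ⇒ x ≡ 1547 (mod 1711).

1547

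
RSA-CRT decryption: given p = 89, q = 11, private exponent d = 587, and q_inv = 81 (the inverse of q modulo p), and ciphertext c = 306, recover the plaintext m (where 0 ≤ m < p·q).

d_p = d mod (p−1) = 587 mod 88 = 59; d_q = d mod (q−1) = 7.
m₁ = c^(d_p) mod p: c ≡ 39 (mod 89), and 39^59 mod 89 = 64.
m₂ = c^(d_q) mod q: c ≡ 9 (mod 11), and 9^7 mod 11 = 4.
h = q_inv·(m₁ − m₂) mod p = 81·(64 − 4) mod 89 = 54.
m = m₂ + h·q = 4 + 54·11 = 598.

598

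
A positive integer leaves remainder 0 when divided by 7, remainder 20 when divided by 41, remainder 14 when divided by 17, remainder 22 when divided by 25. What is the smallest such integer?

The moduli are pairwise coprime; N = 7·41·17·25 = 121975.
N/7 = 17425; 17425 ≡ 2 (mod 7); 2·4 ≡ 1, so inverse 4.
N/41 = 2975; 2975 ≡ 23 (mod 41); 23·25 ≡ 1, so inverse 25.
N/17 = 7175; 7175 ≡ 1 (mod 17), inverse 1.
N/25 = 4879; 4879 ≡ 4 (mod 25); 4·19 ≡ 1, so inverse 19.
x ≡ 0·17425·4 + 20·2975·25 + 14·7175·1 + 22·4879·19 = 3627372.
3627372 mod 121975 = 90097.

90097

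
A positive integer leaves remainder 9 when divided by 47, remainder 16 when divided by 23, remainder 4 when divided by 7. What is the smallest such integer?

The moduli are pairwise coprime; M = 47·23·7 = 7567.
M/47 = 161; 161 ≡ 20 (mod 47); 20·40 ≡ 1, so inverse 40.
M/23 = 329; 329 ≡ 7 (mod 23); 7·10 ≡ 1, so inverse 10.
M/7 = 1081; 1081 ≡ 3 (mod 7); 3·5 ≡ 1, so inverse 5.
N ≡ 9·161·40 + 16·329·10 + 4·1081·5 = 132220.
132220 mod 7567 = 3581.

3581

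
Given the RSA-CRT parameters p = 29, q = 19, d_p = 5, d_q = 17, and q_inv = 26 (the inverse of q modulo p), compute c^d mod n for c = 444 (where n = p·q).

353

m₁ = c^(d_p) mod p: c ≡ 9 (mod 29), and 9^5 mod 29 = 5.
m₂ = c^(d_q) mod q: c ≡ 7 (mod 19), and 7^17 mod 19 = 11.
h = q_inv·(m₁ − m₂) mod p = 26·(5 − 11) mod 29 = 18.
m = m₂ + h·q = 11 + 18·19 = 353.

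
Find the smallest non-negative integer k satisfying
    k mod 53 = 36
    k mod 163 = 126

778

Combine the congruences pairwise.
From k ≡ 36 (mod 53) write k = 36 + 53t. Substituting into k ≡ 126 (mod 163) gives 53t ≡ 90 (mod 163), and since 53⁻¹ ≡ 40 (mod 163), t ≡ 14. Hence k ≡ 36 + 53·14 = 778 (mod 8639).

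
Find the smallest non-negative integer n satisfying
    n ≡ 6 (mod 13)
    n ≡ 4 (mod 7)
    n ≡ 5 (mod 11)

214

The moduli are pairwise coprime; M = 13·7·11 = 1001.
M/13 = 77; 77 ≡ 12 (mod 13); 12·12 ≡ 1, so inverse 12.
M/7 = 143; 143 ≡ 3 (mod 7); 3·5 ≡ 1, so inverse 5.
M/11 = 91; 91 ≡ 3 (mod 11); 3·4 ≡ 1, so inverse 4.
n ≡ 6·77·12 + 4·143·5 + 5·91·4 = 10224.
10224 mod 1001 = 214.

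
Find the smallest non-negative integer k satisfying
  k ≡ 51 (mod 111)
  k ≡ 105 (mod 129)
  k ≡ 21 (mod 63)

Combine the congruences pairwise.
gcd(111, 129) = 3 and 3 | (105 − 51), so the pair is consistent; merging gives k ≡ 4491 (mod 4773), where 4773 = lcm(111, 129).
gcd(4773, 63) = 3 and 3 | (21 − 4491), so the pair is consistent; merging gives k ≡ 23583 (mod 100233), where 100233 = lcm(4773, 63).
The solution is unique modulo lcm(111, 129, 63) = 100233.

23583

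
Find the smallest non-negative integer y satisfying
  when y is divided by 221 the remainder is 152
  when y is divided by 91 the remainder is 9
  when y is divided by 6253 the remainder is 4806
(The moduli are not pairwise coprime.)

173637

gcd(221, 91) = 13 and 13 | (9 − 152), so the pair is consistent; merging gives y ≡ 373 (mod 1547), where 1547 = lcm(221, 91).
gcd(1547, 6253) = 13 and 13 | (4806 − 373), so the pair is consistent; merging gives y ≡ 173637 (mod 744107), where 744107 = lcm(1547, 6253).
The solution is unique modulo lcm(221, 91, 6253) = 744107.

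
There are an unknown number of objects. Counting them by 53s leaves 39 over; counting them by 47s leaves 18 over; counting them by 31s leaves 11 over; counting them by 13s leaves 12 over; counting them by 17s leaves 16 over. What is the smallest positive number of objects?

9681125

The moduli are pairwise coprime; M = 53·47·31·13·17 = 17065841.
M/53 = 321997; 321997 ≡ 22 (mod 53); 22·41 ≡ 1, so inverse 41.
M/47 = 363103; 363103 ≡ 28 (mod 47); 28·42 ≡ 1, so inverse 42.
M/31 = 550511; 550511 ≡ 13 (mod 31); 13·12 ≡ 1, so inverse 12.
M/13 = 1312757; 1312757 ≡ 4 (mod 13); 4·10 ≡ 1, so inverse 10.
M/17 = 1003873; 1003873 ≡ 6 (mod 17); 6·3 ≡ 1, so inverse 3.
N ≡ 39·321997·41 + 18·363103·42 + 11·550511·12 + 12·1312757·10 + 16·1003873·3 = 1067763267.
1067763267 mod 17065841 = 9681125.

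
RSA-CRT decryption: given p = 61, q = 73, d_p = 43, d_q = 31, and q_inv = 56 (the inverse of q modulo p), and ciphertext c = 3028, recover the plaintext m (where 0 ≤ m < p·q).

m₁ = c^(d_p) mod p: c ≡ 39 (mod 61), and 39^43 mod 61 = 46.
m₂ = c^(d_q) mod q: c ≡ 35 (mod 73), and 35^31 mod 73 = 23.
h = q_inv·(m₁ − m₂) mod p = 56·(46 − 23) mod 61 = 7.
m = m₂ + h·q = 23 + 7·73 = 534.

534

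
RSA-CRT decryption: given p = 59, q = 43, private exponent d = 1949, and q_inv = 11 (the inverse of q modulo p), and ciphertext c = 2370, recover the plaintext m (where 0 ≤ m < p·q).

286

d_p = d mod (p−1) = 1949 mod 58 = 35; d_q = d mod (q−1) = 17.
m₁ = c^(d_p) mod p: c ≡ 10 (mod 59), and 10^35 mod 59 = 50.
m₂ = c^(d_q) mod q: c ≡ 5 (mod 43), and 5^17 mod 43 = 28.
h = q_inv·(m₁ − m₂) mod p = 11·(50 − 28) mod 59 = 6.
m = m₂ + h·q = 28 + 6·43 = 286.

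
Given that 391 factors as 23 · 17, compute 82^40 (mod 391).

101

Mod 23: 82 ≡ 13; by Fermat, exponent reduces to 40 mod 22 = 18; 13^18 ≡ 9 (mod 23).
Mod 17: 82 ≡ 14; by Fermat, exponent reduces to 40 mod 16 = 8; 14^8 ≡ 16 (mod 17).
Combine by CRT: x ≡ 9 (mod 23), x ≡ 16 (mod 17) ⇒ x ≡ 101 (mod 391).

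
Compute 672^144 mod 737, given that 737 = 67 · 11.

Mod 67: 672 ≡ 2; by Fermat, exponent reduces to 144 mod 66 = 12; 2^12 ≡ 9 (mod 67).
Mod 11: 672 ≡ 1; by Fermat, exponent reduces to 144 mod 10 = 4; 1^4 ≡ 1 (mod 11).
Combine by CRT: x ≡ 9 (mod 67), x ≡ 1 (mod 11) ⇒ x ≡ 210 (mod 737).

210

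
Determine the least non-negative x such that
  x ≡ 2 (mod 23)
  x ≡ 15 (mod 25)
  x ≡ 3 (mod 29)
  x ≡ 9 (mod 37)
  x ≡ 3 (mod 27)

The moduli are pairwise coprime; N = 23·25·29·37·27 = 16658325.
N/23 = 724275; 724275 ≡ 5 (mod 23); 5·14 ≡ 1, so inverse 14.
N/25 = 666333; 666333 ≡ 8 (mod 25); 8·22 ≡ 1, so inverse 22.
N/29 = 574425; 574425 ≡ 22 (mod 29); 22·4 ≡ 1, so inverse 4.
N/37 = 450225; 450225 ≡ 9 (mod 37); 9·33 ≡ 1, so inverse 33.
N/27 = 616975; 616975 ≡ 25 (mod 27); 25·13 ≡ 1, so inverse 13.
x ≡ 2·724275·14 + 15·666333·22 + 3·574425·4 + 9·450225·33 + 3·616975·13 = 404841540.
404841540 mod 16658325 = 5041740.

5041740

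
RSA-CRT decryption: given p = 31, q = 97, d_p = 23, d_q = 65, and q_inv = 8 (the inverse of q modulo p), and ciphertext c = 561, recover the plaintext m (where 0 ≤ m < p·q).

m₁ = c^(d_p) mod p: c ≡ 3 (mod 31), and 3^23 mod 31 = 11.
m₂ = c^(d_q) mod q: c ≡ 76 (mod 97), and 76^65 mod 97 = 41.
h = q_inv·(m₁ − m₂) mod p = 8·(11 − 41) mod 31 = 8.
m = m₂ + h·q = 41 + 8·97 = 817.

817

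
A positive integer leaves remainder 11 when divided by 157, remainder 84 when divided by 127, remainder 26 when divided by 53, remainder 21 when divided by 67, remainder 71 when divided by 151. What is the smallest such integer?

10633017807

The moduli are pairwise coprime; M = 157·127·53·67·151 = 10691311739.
M/157 = 68097527; 68097527 ≡ 33 (mod 157); 33·138 ≡ 1, so inverse 138.
M/127 = 84183557; 84183557 ≡ 83 (mod 127); 83·101 ≡ 1, so inverse 101.
M/53 = 201722863; 201722863 ≡ 40 (mod 53); 40·4 ≡ 1, so inverse 4.
M/67 = 159571817; 159571817 ≡ 61 (mod 67); 61·11 ≡ 1, so inverse 11.
M/151 = 70803389; 70803389 ≡ 93 (mod 151); 93·13 ≡ 1, so inverse 13.
N ≡ 11·68097527·138 + 84·84183557·101 + 26·201722863·4 + 21·159571817·11 + 71·70803389·13 = 940777139100.
940777139100 mod 10691311739 = 10633017807.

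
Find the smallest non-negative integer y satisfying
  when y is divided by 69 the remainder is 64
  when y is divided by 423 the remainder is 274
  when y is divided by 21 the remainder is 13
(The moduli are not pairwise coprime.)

gcd(69, 423) = 3 and 3 | (274 − 64), so the pair is consistent; merging gives y ≡ 6619 (mod 9729), where 9729 = lcm(69, 423).
gcd(9729, 21) = 3 and 3 | (13 − 6619), so the pair is consistent; merging gives y ≡ 55264 (mod 68103), where 68103 = lcm(9729, 21).
The solution is unique modulo lcm(69, 423, 21) = 68103.

55264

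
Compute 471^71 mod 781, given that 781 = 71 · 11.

Mod 71: 471 ≡ 45; by Fermat, exponent reduces to 71 mod 70 = 1; 45^1 ≡ 45 (mod 71).
Mod 11: 471 ≡ 9; by Fermat, exponent reduces to 71 mod 10 = 1; 9^1 ≡ 9 (mod 11).
Combine by CRT: x ≡ 45 (mod 71), x ≡ 9 (mod 11) ⇒ x ≡ 471 (mod 781).

471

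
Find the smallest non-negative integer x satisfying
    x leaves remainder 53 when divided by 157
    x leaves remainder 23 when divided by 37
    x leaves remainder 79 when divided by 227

Combine the congruences pairwise.
From x ≡ 53 (mod 157) write x = 53 + 157t. Substituting into x ≡ 23 (mod 37) gives 157t ≡ 7 (mod 37), and since 9⁻¹ ≡ 33 (mod 37), t ≡ 9. Hence x ≡ 53 + 157·9 = 1466 (mod 5809).
From x ≡ 1466 (mod 5809) write x = 1466 + 5809t. Substituting into x ≡ 79 (mod 227) gives 5809t ≡ 202 (mod 227), and since 134⁻¹ ≡ 144 (mod 227), t ≡ 32. Hence x ≡ 1466 + 5809·32 = 187354 (mod 1318643).

187354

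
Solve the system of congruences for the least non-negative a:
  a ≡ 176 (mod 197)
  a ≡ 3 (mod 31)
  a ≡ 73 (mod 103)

385705

The moduli are pairwise coprime; N = 197·31·103 = 629021.
N/197 = 3193; 3193 ≡ 41 (mod 197); 41·173 ≡ 1, so inverse 173.
N/31 = 20291; 20291 ≡ 17 (mod 31); 17·11 ≡ 1, so inverse 11.
N/103 = 6107; 6107 ≡ 30 (mod 103); 30·79 ≡ 1, so inverse 79.
a ≡ 176·3193·173 + 3·20291·11 + 73·6107·79 = 133109136.
133109136 mod 629021 = 385705.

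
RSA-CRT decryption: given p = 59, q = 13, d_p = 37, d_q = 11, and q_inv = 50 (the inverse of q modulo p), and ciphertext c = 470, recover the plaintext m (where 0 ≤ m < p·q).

m₁ = c^(d_p) mod p: c ≡ 57 (mod 59), and 57^37 mod 59 = 20.
m₂ = c^(d_q) mod q: c ≡ 2 (mod 13), and 2^11 mod 13 = 7.
h = q_inv·(m₁ − m₂) mod p = 50·(20 − 7) mod 59 = 1.
m = m₂ + h·q = 7 + 1·13 = 20.

20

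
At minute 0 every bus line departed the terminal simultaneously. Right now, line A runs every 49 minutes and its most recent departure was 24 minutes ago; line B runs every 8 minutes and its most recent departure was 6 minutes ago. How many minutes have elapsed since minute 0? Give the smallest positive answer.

318

From t ≡ 24 (mod 49) write t = 24 + 49s. Substituting into t ≡ 6 (mod 8) gives 49s ≡ 6 (mod 8), and since 1⁻¹ ≡ 1 (mod 8), s ≡ 6. Hence t ≡ 24 + 49·6 = 318 (mod 392).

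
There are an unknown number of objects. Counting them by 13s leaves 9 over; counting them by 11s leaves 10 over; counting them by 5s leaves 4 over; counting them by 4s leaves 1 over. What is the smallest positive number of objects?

2089

From N ≡ 9 (mod 13) write N = 9 + 13t. Substituting into N ≡ 10 (mod 11) gives 13t ≡ 1 (mod 11), and since 2⁻¹ ≡ 6 (mod 11), t ≡ 6. Hence N ≡ 9 + 13·6 = 87 (mod 143).
From N ≡ 87 (mod 143) write N = 87 + 143t. Substituting into N ≡ 4 (mod 5) gives 143t ≡ 2 (mod 5), and since 3⁻¹ ≡ 2 (mod 5), t ≡ 4. Hence N ≡ 87 + 143·4 = 659 (mod 715).
From N ≡ 659 (mod 715) write N = 659 + 715t. Substituting into N ≡ 1 (mod 4) gives 715t ≡ 2 (mod 4), and since 3⁻¹ ≡ 3 (mod 4), t ≡ 2. Hence N ≡ 659 + 715·2 = 2089 (mod 2860).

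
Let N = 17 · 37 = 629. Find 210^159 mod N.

360

Mod 17: 210 ≡ 6; by Fermat, exponent reduces to 159 mod 16 = 15; 6^15 ≡ 3 (mod 17).
Mod 37: 210 ≡ 25; by Fermat, exponent reduces to 159 mod 36 = 15; 25^15 ≡ 27 (mod 37).
Combine by CRT: x ≡ 3 (mod 17), x ≡ 27 (mod 37) ⇒ x ≡ 360 (mod 629).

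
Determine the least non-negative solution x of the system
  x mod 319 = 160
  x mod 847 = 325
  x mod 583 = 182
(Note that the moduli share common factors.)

480574

gcd(319, 847) = 11 and 11 | (325 − 160), so the pair is consistent; merging gives x ≡ 13877 (mod 24563), where 24563 = lcm(319, 847).
gcd(24563, 583) = 11 and 11 | (182 − 13877), so the pair is consistent; merging gives x ≡ 480574 (mod 1301839), where 1301839 = lcm(24563, 583).
The solution is unique modulo lcm(319, 847, 583) = 1301839.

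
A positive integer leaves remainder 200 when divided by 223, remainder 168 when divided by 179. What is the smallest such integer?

From n ≡ 200 (mod 223) write n = 200 + 223t. Substituting into n ≡ 168 (mod 179) gives 223t ≡ 147 (mod 179), and since 44⁻¹ ≡ 118 (mod 179), t ≡ 162. Hence n ≡ 200 + 223·162 = 36326 (mod 39917).

36326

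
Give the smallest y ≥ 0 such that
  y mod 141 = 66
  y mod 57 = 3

630

gcd(141, 57) = 3 and 3 | (3 − 66), so the pair is consistent; merging gives y ≡ 630 (mod 2679), where 2679 = lcm(141, 57).
The solution is unique modulo lcm(141, 57) = 2679.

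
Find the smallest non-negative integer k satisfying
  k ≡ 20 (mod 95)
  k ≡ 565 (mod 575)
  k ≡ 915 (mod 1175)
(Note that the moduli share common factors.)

gcd(95, 575) = 5 and 5 | (565 − 20), so the pair is consistent; merging gives k ≡ 3440 (mod 10925), where 10925 = lcm(95, 575).
gcd(10925, 1175) = 25 and 25 | (915 − 3440), so the pair is consistent; merging gives k ≡ 254715 (mod 513475), where 513475 = lcm(10925, 1175).
The solution is unique modulo lcm(95, 575, 1175) = 513475.

254715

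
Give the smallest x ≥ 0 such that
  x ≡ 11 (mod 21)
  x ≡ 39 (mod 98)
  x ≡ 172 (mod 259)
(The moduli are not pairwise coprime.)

431

gcd(21, 98) = 7 and 7 | (39 − 11), so the pair is consistent; merging gives x ≡ 137 (mod 294), where 294 = lcm(21, 98).
gcd(294, 259) = 7 and 7 | (172 − 137), so the pair is consistent; merging gives x ≡ 431 (mod 10878), where 10878 = lcm(294, 259).
The solution is unique modulo lcm(21, 98, 259) = 10878.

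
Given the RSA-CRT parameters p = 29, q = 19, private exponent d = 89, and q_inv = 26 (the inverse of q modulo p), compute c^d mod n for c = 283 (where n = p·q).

d_p = d mod (p−1) = 89 mod 28 = 5; d_q = d mod (q−1) = 17.
m₁ = c^(d_p) mod p: c ≡ 22 (mod 29), and 22^5 mod 29 = 13.
m₂ = c^(d_q) mod q: c ≡ 17 (mod 19), and 17^17 mod 19 = 9.
h = q_inv·(m₁ − m₂) mod p = 26·(13 − 9) mod 29 = 17.
m = m₂ + h·q = 9 + 17·19 = 332.

332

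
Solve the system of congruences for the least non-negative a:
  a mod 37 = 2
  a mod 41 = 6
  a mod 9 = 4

The moduli are pairwise coprime; N = 37·41·9 = 13653.
N/37 = 369; 369 ≡ 36 (mod 37); 36·36 ≡ 1, so inverse 36.
N/41 = 333; 333 ≡ 5 (mod 41); 5·33 ≡ 1, so inverse 33.
N/9 = 1517; 1517 ≡ 5 (mod 9); 5·2 ≡ 1, so inverse 2.
a ≡ 2·369·36 + 6·333·33 + 4·1517·2 = 104638.
104638 mod 13653 = 9067.

9067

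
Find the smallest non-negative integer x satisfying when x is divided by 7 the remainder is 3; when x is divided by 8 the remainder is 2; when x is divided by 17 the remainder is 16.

The moduli are pairwise coprime; N = 7·8·17 = 952.
N/7 = 136; 136 ≡ 3 (mod 7); 3·5 ≡ 1, so inverse 5.
N/8 = 119; 119 ≡ 7 (mod 8); 7·7 ≡ 1, so inverse 7.
N/17 = 56; 56 ≡ 5 (mod 17); 5·7 ≡ 1, so inverse 7.
x ≡ 3·136·5 + 2·119·7 + 16·56·7 = 9978.
9978 mod 952 = 458.

458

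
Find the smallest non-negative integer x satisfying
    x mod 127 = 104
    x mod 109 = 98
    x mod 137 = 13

309222

The moduli are pairwise coprime; N = 127·109·137 = 1896491.
N/127 = 14933; 14933 ≡ 74 (mod 127); 74·115 ≡ 1, so inverse 115.
N/109 = 17399; 17399 ≡ 68 (mod 109); 68·101 ≡ 1, so inverse 101.
N/137 = 13843; 13843 ≡ 6 (mod 137); 6·23 ≡ 1, so inverse 23.
x ≡ 104·14933·115 + 98·17399·101 + 13·13843·23 = 354953039.
354953039 mod 1896491 = 309222.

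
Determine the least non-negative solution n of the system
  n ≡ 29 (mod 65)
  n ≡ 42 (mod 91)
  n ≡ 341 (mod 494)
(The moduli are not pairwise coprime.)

16149

gcd(65, 91) = 13 and 13 | (42 − 29), so the pair is consistent; merging gives n ≡ 224 (mod 455), where 455 = lcm(65, 91).
gcd(455, 494) = 13 and 13 | (341 − 224), so the pair is consistent; merging gives n ≡ 16149 (mod 17290), where 17290 = lcm(455, 494).
The solution is unique modulo lcm(65, 91, 494) = 17290.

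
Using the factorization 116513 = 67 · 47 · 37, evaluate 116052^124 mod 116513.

Mod 67: 116052 ≡ 8; by Fermat, exponent reduces to 124 mod 66 = 58; 8^58 ≡ 24 (mod 67).
Mod 47: 116052 ≡ 9; by Fermat, exponent reduces to 124 mod 46 = 32; 9^32 ≡ 6 (mod 47).
Mod 37: 116052 ≡ 20; by Fermat, exponent reduces to 124 mod 36 = 16; 20^16 ≡ 16 (mod 37).
Combine by CRT: x ≡ 24 (mod 67), x ≡ 6 (mod 47), x ≡ 16 (mod 37) ⇒ x ≡ 55701 (mod 116513).

55701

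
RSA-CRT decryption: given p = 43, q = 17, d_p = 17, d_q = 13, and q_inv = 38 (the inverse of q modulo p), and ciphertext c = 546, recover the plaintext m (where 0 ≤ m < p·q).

406

m₁ = c^(d_p) mod p: c ≡ 30 (mod 43), and 30^17 mod 43 = 19.
m₂ = c^(d_q) mod q: c ≡ 2 (mod 17), and 2^13 mod 17 = 15.
h = q_inv·(m₁ − m₂) mod p = 38·(19 − 15) mod 43 = 23.
m = m₂ + h·q = 15 + 23·17 = 406.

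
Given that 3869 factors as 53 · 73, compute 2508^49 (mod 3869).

2905

Mod 53: 2508 ≡ 17; 17^49 ≡ 43 (mod 53).
Mod 73: 2508 ≡ 26; 26^49 ≡ 58 (mod 73).
Combine by CRT: x ≡ 43 (mod 53), x ≡ 58 (mod 73) ⇒ x ≡ 2905 (mod 3869).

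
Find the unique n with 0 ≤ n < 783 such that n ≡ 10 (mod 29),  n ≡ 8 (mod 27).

764

Combine the congruences pairwise.
From n ≡ 10 (mod 29) write n = 10 + 29t. Substituting into n ≡ 8 (mod 27) gives 29t ≡ 25 (mod 27), and since 2⁻¹ ≡ 14 (mod 27), t ≡ 26. Hence n ≡ 10 + 29·26 = 764 (mod 783).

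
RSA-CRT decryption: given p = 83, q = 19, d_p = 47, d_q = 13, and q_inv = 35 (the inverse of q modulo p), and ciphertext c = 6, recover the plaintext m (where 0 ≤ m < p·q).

m₁ = c^(d_p) mod p: c ≡ 6 (mod 83), and 6^47 mod 83 = 73.
m₂ = c^(d_q) mod q: c ≡ 6 (mod 19), and 6^13 mod 19 = 4.
h = q_inv·(m₁ − m₂) mod p = 35·(73 − 4) mod 83 = 8.
m = m₂ + h·q = 4 + 8·19 = 156.

156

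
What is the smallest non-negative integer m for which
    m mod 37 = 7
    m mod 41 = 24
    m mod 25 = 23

10848

From m ≡ 7 (mod 37) write m = 7 + 37t. Substituting into m ≡ 24 (mod 41) gives 37t ≡ 17 (mod 41), and since 37⁻¹ ≡ 10 (mod 41), t ≡ 6. Hence m ≡ 7 + 37·6 = 229 (mod 1517).
From m ≡ 229 (mod 1517) write m = 229 + 1517t. Substituting into m ≡ 23 (mod 25) gives 1517t ≡ 19 (mod 25), and since 17⁻¹ ≡ 3 (mod 25), t ≡ 7. Hence m ≡ 229 + 1517·7 = 10848 (mod 37925).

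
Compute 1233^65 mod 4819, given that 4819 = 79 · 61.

Mod 79: 1233 ≡ 48; 48^65 ≡ 24 (mod 79).
Mod 61: 1233 ≡ 13; by Fermat, exponent reduces to 65 mod 60 = 5; 13^5 ≡ 47 (mod 61).
Combine by CRT: x ≡ 24 (mod 79), x ≡ 47 (mod 61) ⇒ x ≡ 1999 (mod 4819).

1999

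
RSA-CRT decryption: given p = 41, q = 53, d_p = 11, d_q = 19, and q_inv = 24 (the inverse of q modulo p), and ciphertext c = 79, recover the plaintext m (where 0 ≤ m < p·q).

711

m₁ = c^(d_p) mod p: c ≡ 38 (mod 41), and 38^11 mod 41 = 14.
m₂ = c^(d_q) mod q: c ≡ 26 (mod 53), and 26^19 mod 53 = 22.
h = q_inv·(m₁ − m₂) mod p = 24·(14 − 22) mod 41 = 13.
m = m₂ + h·q = 22 + 13·53 = 711.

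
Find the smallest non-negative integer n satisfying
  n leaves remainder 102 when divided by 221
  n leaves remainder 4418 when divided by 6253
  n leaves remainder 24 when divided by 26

141984

gcd(221, 6253) = 13 and 13 | (4418 − 102), so the pair is consistent; merging gives n ≡ 35683 (mod 106301), where 106301 = lcm(221, 6253).
gcd(106301, 26) = 13 and 13 | (24 − 35683), so the pair is consistent; merging gives n ≡ 141984 (mod 212602), where 212602 = lcm(106301, 26).
The solution is unique modulo lcm(221, 6253, 26) = 212602.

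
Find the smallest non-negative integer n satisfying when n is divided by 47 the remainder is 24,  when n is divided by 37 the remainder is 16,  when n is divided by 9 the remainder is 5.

14594

From n ≡ 24 (mod 47) write n = 24 + 47t. Substituting into n ≡ 16 (mod 37) gives 47t ≡ 29 (mod 37), and since 10⁻¹ ≡ 26 (mod 37), t ≡ 14. Hence n ≡ 24 + 47·14 = 682 (mod 1739).
From n ≡ 682 (mod 1739) write n = 682 + 1739t. Substituting into n ≡ 5 (mod 9) gives 1739t ≡ 7 (mod 9), and since 2⁻¹ ≡ 5 (mod 9), t ≡ 8. Hence n ≡ 682 + 1739·8 = 14594 (mod 15651).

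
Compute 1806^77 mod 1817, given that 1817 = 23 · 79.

Mod 23: 1806 ≡ 12; by Fermat, exponent reduces to 77 mod 22 = 11; 12^11 ≡ 1 (mod 23).
Mod 79: 1806 ≡ 68; 68^77 ≡ 43 (mod 79).
Combine by CRT: x ≡ 1 (mod 23), x ≡ 43 (mod 79) ⇒ x ≡ 438 (mod 1817).

438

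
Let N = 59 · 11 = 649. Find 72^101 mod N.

292

Mod 59: 72 ≡ 13; by Fermat, exponent reduces to 101 mod 58 = 43; 13^43 ≡ 56 (mod 59).
Mod 11: 72 ≡ 6; by Fermat, exponent reduces to 101 mod 10 = 1; 6^1 ≡ 6 (mod 11).
Combine by CRT: x ≡ 56 (mod 59), x ≡ 6 (mod 11) ⇒ x ≡ 292 (mod 649).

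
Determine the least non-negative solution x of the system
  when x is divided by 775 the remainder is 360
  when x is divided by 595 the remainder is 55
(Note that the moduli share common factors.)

Combine the congruences pairwise.
gcd(775, 595) = 5 and 5 | (55 − 360), so the pair is consistent; merging gives x ≡ 88710 (mod 92225), where 92225 = lcm(775, 595).
The solution is unique modulo lcm(775, 595) = 92225.

88710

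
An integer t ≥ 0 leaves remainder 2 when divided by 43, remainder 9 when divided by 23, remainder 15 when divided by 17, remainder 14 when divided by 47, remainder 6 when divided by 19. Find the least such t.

The moduli are pairwise coprime; N = 43·23·17·47·19 = 15014009.
N/43 = 349163; 349163 ≡ 3 (mod 43); 3·29 ≡ 1, so inverse 29.
N/23 = 652783; 652783 ≡ 20 (mod 23); 20·15 ≡ 1, so inverse 15.
N/17 = 883177; 883177 ≡ 10 (mod 17); 10·12 ≡ 1, so inverse 12.
N/47 = 319447; 319447 ≡ 35 (mod 47); 35·43 ≡ 1, so inverse 43.
N/19 = 790211; 790211 ≡ 1 (mod 19), inverse 1.
t ≡ 2·349163·29 + 9·652783·15 + 15·883177·12 + 14·319447·43 + 6·790211·1 = 464397379.
464397379 mod 15014009 = 13977109.

13977109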